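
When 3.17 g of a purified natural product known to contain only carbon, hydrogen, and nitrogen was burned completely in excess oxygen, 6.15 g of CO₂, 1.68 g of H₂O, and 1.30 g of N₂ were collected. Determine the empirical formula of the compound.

mol C = 6.15 g CO₂ ÷ 44.009 g/mol = 0.1397 mol
mol H = 2 × 1.68 g H₂O ÷ 18.015 g/mol = 0.1865 mol
mol N = 2 × 1.30 g N₂ ÷ 28.014 g/mol = 0.09281 mol
Divide by the smallest (0.09281 mol): C 1.506, H 2.010, N 1.000
Multiplying each by 2 gives whole numbers: C 3.01, H 4.02, N 2.00

C3H4N2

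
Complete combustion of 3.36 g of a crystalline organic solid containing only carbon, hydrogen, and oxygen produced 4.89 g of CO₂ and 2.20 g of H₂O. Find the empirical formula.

mol C = 4.89 g CO₂ ÷ 44.009 g/mol = 0.1111 mol
mol H = 2 × 2.20 g H₂O ÷ 18.015 g/mol = 0.2442 mol
mass O = 3.36 − (1.335 + 0.2462) = 1.779 g → mol O = 1.779 ÷ 15.999 = 0.1112 mol
Divide by the smallest (0.1111 mol): C 1.000, H 2.198, O 1.001
Multiplying each by 5 gives whole numbers: C 5.00, H 10.99, O 5.00

C5H11O5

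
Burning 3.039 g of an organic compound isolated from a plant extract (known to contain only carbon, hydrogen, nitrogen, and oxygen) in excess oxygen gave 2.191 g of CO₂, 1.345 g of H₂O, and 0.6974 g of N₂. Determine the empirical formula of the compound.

CH3NO2

mol C = 2.191 g CO₂ ÷ 44.009 g/mol = 0.049785 mol
mol H = 2 × 1.345 g H₂O ÷ 18.015 g/mol = 0.14932 mol
mol N = 2 × 0.6974 g N₂ ÷ 28.014 g/mol = 0.049789 mol
mass O = 3.039 − (0.59797 + 0.15051 + 0.69740) = 1.5931 g → mol O = 1.5931 ÷ 15.999 = 0.099576 mol
Divide by the smallest (0.049785 mol): C 1.000, H 2.999, N 1.000, O 2.000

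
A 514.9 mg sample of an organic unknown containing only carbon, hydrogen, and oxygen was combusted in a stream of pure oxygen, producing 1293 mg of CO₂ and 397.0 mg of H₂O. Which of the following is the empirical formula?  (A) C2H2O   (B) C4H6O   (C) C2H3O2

(B) C4H6O

mol C = 1.293 g CO₂ ÷ 44.009 g/mol = 0.029380 mol
mol H = 2 × 0.3970 g H₂O ÷ 18.015 g/mol = 0.044074 mol
mass O = 0.5149 − (0.35289 + 0.044427) = 0.11759 g → mol O = 0.11759 ÷ 15.999 = 0.0073496 mol
Divide by the smallest (0.0073496 mol): C 3.998, H 5.997, O 1.000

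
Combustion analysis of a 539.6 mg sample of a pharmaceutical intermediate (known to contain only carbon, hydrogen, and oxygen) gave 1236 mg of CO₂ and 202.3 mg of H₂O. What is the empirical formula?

C5H4O2

mol C = 1.236 g CO₂ ÷ 44.009 g/mol = 0.028085 mol
mol H = 2 × 0.2023 g H₂O ÷ 18.015 g/mol = 0.022459 mol
mass O = 0.5396 − (0.33733 + 0.022639) = 0.17963 g → mol O = 0.17963 ÷ 15.999 = 0.011228 mol
Divide by the smallest (0.011228 mol): C 2.501, H 2.000, O 1.000
Multiplying each by 2 gives whole numbers: C 5.00, H 4.00, O 2.00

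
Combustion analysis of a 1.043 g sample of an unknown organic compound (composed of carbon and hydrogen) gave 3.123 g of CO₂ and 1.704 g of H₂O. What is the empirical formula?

C3H8

mol C = 3.123 g CO₂ ÷ 44.009 g/mol = 0.070963 mol
mol H = 2 × 1.704 g H₂O ÷ 18.015 g/mol = 0.18918 mol
Divide by the smallest (0.070963 mol): C 1.000, H 2.666
Multiplying each by 3 gives whole numbers: C 3.00, H 8.00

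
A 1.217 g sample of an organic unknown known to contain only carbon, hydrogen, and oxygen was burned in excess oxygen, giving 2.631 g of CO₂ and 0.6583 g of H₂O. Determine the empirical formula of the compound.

C9H11O4

mol C = 2.631 g CO₂ ÷ 44.009 g/mol = 0.059783 mol
mol H = 2 × 0.6583 g H₂O ÷ 18.015 g/mol = 0.073084 mol
mass O = 1.217 − (0.71806 + 0.073668) = 0.42528 g → mol O = 0.42528 ÷ 15.999 = 0.026581 mol
Divide by the smallest (0.026581 mol): C 2.249, H 2.749, O 1.000
Multiplying each by 4 gives whole numbers: C 9.00, H 11.00, O 4.00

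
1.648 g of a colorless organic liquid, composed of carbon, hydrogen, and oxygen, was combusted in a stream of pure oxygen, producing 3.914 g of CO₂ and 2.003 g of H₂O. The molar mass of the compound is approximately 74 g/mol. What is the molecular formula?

mol C = 3.914 g CO₂ ÷ 44.009 g/mol = 0.088936 mol
mol H = 2 × 2.003 g H₂O ÷ 18.015 g/mol = 0.22237 mol
mass O = 1.648 − (1.0682 + 0.22415) = 0.35564 g → mol O = 0.35564 ÷ 15.999 = 0.022229 mol
Divide by the smallest (0.022229 mol): C 4.001, H 10.004, O 1.000
Empirical formula: C4H10O
Empirical-formula mass = 74.12 g/mol; 74 ÷ 74.12 ≈ 1, so the molecular formula is C4H10O.

C4H10O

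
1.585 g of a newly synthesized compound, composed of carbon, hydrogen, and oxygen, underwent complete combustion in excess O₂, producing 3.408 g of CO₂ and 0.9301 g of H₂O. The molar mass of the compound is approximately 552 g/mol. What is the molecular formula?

mol C = 3.408 g CO₂ ÷ 44.009 g/mol = 0.077439 mol
mol H = 2 × 0.9301 g H₂O ÷ 18.015 g/mol = 0.10326 mol
mass O = 1.585 − (0.93012 + 0.10408) = 0.55080 g → mol O = 0.55080 ÷ 15.999 = 0.034427 mol
Divide by the smallest (0.034427 mol): C 2.249, H 2.999, O 1.000
Multiplying each by 4 gives whole numbers: C 9.00, H 12.00, O 4.00
Empirical formula: C9H12O4
Empirical-formula mass = 184.19 g/mol; 552 ÷ 184.19 ≈ 3, so the molecular formula is C27H36O12.

C27H36O12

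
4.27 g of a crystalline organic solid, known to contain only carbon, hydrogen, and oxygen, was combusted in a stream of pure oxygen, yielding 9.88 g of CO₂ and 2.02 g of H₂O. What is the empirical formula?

mol C = 9.88 g CO₂ ÷ 44.009 g/mol = 0.2245 mol
mol H = 2 × 2.02 g H₂O ÷ 18.015 g/mol = 0.2243 mol
mass O = 4.27 − (2.696 + 0.2261) = 1.347 g → mol O = 1.347 ÷ 15.999 = 0.08422 mol
Divide by the smallest (0.08422 mol): C 2.666, H 2.663, O 1.000
Multiplying each by 3 gives whole numbers: C 8.00, H 7.99, O 3.00

C8H8O3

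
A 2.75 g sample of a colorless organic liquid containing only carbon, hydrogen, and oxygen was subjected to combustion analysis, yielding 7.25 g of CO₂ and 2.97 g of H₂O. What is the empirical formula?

C6H12O

mol C = 7.25 g CO₂ ÷ 44.009 g/mol = 0.1647 mol
mol H = 2 × 2.97 g H₂O ÷ 18.015 g/mol = 0.3297 mol
mass O = 2.75 − (1.979 + 0.3324) = 0.4390 g → mol O = 0.4390 ÷ 15.999 = 0.02744 mol
Divide by the smallest (0.02744 mol): C 6.004, H 12.018, O 1.000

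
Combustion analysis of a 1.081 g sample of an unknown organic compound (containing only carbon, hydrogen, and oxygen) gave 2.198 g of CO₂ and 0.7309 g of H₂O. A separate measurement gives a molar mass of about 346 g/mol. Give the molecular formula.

mol C = 2.198 g CO₂ ÷ 44.009 g/mol = 0.049944 mol
mol H = 2 × 0.7309 g H₂O ÷ 18.015 g/mol = 0.081143 mol
mass O = 1.081 − (0.59988 + 0.081793) = 0.39933 g → mol O = 0.39933 ÷ 15.999 = 0.024959 mol
Divide by the smallest (0.024959 mol): C 2.001, H 3.251, O 1.000
Multiplying each by 4 gives whole numbers: C 8.00, H 13.00, O 4.00
Empirical formula: C8H13O4
Empirical-formula mass = 173.19 g/mol; 346 ÷ 173.19 ≈ 2, so the molecular formula is C16H26O8.

C16H26O8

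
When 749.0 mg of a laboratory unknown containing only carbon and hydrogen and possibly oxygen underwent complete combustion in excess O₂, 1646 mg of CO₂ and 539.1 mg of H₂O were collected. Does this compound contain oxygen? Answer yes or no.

mol C = 1.646 g CO₂ ÷ 44.009 g/mol = 0.037401 mol
mol H = 2 × 0.5391 g H₂O ÷ 18.015 g/mol = 0.059850 mol
C and H account for only 0.50956 g of the 0.7490 g sample; the remaining 0.23944 g must be oxygen.

yes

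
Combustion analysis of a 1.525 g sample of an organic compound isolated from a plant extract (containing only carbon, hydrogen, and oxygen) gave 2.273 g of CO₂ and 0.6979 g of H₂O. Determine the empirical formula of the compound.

mol C = 2.273 g CO₂ ÷ 44.009 g/mol = 0.051649 mol
mol H = 2 × 0.6979 g H₂O ÷ 18.015 g/mol = 0.077480 mol
mass O = 1.525 − (0.62035 + 0.078100) = 0.82655 g → mol O = 0.82655 ÷ 15.999 = 0.051663 mol
Divide by the smallest (0.051649 mol): C 1.000, H 1.500, O 1.000
Multiplying each by 2 gives whole numbers: C 2.00, H 3.00, O 2.00

C2H3O2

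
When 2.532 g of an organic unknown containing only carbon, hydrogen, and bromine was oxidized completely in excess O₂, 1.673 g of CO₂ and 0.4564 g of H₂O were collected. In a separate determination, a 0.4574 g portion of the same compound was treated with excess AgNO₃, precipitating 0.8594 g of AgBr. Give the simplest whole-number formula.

mol C = 1.673 g CO₂ ÷ 44.009 g/mol = 0.038015 mol
mol H = 2 × 0.4564 g H₂O ÷ 18.015 g/mol = 0.050669 mol
From the AgBr data: mol Br per gram of compound = (0.8594 ÷ 187.772) ÷ 0.4574 = 0.010006 mol/g, so in the 2.532 g combustion sample mol Br = 0.025336 mol
Divide by the smallest (0.025336 mol): C 1.500, H 2.000, Br 1.000
Multiplying each by 2 gives whole numbers: C 3.00, H 4.00, Br 2.00

C3H4Br2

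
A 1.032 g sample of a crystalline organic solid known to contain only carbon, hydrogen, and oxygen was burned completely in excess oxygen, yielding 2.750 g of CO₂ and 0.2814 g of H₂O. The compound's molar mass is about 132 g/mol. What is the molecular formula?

mol C = 2.750 g CO₂ ÷ 44.009 g/mol = 0.062487 mol
mol H = 2 × 0.2814 g H₂O ÷ 18.015 g/mol = 0.031241 mol
mass O = 1.032 − (0.75053 + 0.031491) = 0.24998 g → mol O = 0.24998 ÷ 15.999 = 0.015624 mol
Divide by the smallest (0.015624 mol): C 3.999, H 1.999, O 1.000
Empirical formula: C4H2O
Empirical-formula mass = 66.06 g/mol; 132 ÷ 66.06 ≈ 2, so the molecular formula is C8H4O2.

C8H4O2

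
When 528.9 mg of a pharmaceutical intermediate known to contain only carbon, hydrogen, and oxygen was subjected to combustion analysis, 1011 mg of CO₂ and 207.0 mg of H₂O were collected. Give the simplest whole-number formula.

C8H8O5

mol C = 1.011 g CO₂ ÷ 44.009 g/mol = 0.022973 mol
mol H = 2 × 0.2070 g H₂O ÷ 18.015 g/mol = 0.022981 mol
mass O = 0.5289 − (0.27592 + 0.023165) = 0.22981 g → mol O = 0.22981 ÷ 15.999 = 0.014364 mol
Divide by the smallest (0.014364 mol): C 1.599, H 1.600, O 1.000
Multiplying each by 5 gives whole numbers: C 8.00, H 8.00, O 5.00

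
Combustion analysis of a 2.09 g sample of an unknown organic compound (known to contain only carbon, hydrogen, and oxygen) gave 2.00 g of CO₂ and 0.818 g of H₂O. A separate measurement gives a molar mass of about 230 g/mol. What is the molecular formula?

C5H10O10

mol C = 2.00 g CO₂ ÷ 44.009 g/mol = 0.04545 mol
mol H = 2 × 0.818 g H₂O ÷ 18.015 g/mol = 0.09081 mol
mass O = 2.09 − (0.5458 + 0.09154) = 1.453 g → mol O = 1.453 ÷ 15.999 = 0.09079 mol
Divide by the smallest (0.04545 mol): C 1.000, H 1.998, O 1.998
Empirical formula: CH2O2
Empirical-formula mass = 46.02 g/mol; 230 ÷ 46.02 ≈ 5, so the molecular formula is C5H10O10.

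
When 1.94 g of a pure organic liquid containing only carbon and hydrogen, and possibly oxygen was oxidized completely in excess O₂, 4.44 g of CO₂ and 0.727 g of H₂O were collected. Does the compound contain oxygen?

yes

mol C = 4.44 g CO₂ ÷ 44.009 g/mol = 0.1009 mol
mol H = 2 × 0.727 g H₂O ÷ 18.015 g/mol = 0.08071 mol
C and H account for only 1.293 g of the 1.94 g sample; the remaining 0.6469 g must be oxygen.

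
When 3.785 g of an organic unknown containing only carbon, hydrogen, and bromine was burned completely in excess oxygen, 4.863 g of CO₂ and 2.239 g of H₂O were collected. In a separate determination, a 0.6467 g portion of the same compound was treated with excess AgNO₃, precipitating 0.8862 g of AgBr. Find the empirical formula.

C4H9Br

mol C = 4.863 g CO₂ ÷ 44.009 g/mol = 0.11050 mol
mol H = 2 × 2.239 g H₂O ÷ 18.015 g/mol = 0.24857 mol
From the AgBr data: mol Br per gram of compound = (0.8862 ÷ 187.772) ÷ 0.6467 = 0.0072979 mol/g, so in the 3.785 g combustion sample mol Br = 0.027623 mol
Divide by the smallest (0.027623 mol): C 4.000, H 8.999, Br 1.000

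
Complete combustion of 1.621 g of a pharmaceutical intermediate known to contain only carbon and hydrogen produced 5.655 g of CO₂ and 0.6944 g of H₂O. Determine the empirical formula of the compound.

C5H3

mol C = 5.655 g CO₂ ÷ 44.009 g/mol = 0.12850 mol
mol H = 2 × 0.6944 g H₂O ÷ 18.015 g/mol = 0.077091 mol
Divide by the smallest (0.077091 mol): C 1.667, H 1.000
Multiplying each by 3 gives whole numbers: C 5.00, H 3.00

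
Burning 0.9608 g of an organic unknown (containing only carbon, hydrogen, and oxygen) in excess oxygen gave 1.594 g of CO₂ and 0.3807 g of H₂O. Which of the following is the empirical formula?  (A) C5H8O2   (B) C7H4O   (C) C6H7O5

(C) C6H7O5

mol C = 1.594 g CO₂ ÷ 44.009 g/mol = 0.036220 mol
mol H = 2 × 0.3807 g H₂O ÷ 18.015 g/mol = 0.042265 mol
mass O = 0.9608 − (0.43504 + 0.042603) = 0.48316 g → mol O = 0.48316 ÷ 15.999 = 0.030199 mol
Divide by the smallest (0.030199 mol): C 1.199, H 1.400, O 1.000
Multiplying each by 5 gives whole numbers: C 6.00, H 7.00, O 5.00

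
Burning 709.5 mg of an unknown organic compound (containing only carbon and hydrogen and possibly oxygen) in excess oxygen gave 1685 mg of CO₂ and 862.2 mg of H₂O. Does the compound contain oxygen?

mol C = 1.685 g CO₂ ÷ 44.009 g/mol = 0.038288 mol
mol H = 2 × 0.8622 g H₂O ÷ 18.015 g/mol = 0.095720 mol
C and H account for only 0.55636 g of the 0.7095 g sample; the remaining 0.15314 g must be oxygen.

yes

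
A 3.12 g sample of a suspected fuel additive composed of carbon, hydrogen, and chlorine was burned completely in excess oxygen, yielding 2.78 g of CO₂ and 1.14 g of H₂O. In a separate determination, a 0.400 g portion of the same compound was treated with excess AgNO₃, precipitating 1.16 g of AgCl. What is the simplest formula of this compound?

CH2Cl

mol C = 2.78 g CO₂ ÷ 44.009 g/mol = 0.06317 mol
mol H = 2 × 1.14 g H₂O ÷ 18.015 g/mol = 0.1266 mol
From the AgCl data: mol Cl per gram of compound = (1.16 ÷ 143.318) ÷ 0.400 = 0.02023 mol/g, so in the 3.12 g combustion sample mol Cl = 0.06313 mol
Divide by the smallest (0.06313 mol): C 1.001, H 2.005, Cl 1.000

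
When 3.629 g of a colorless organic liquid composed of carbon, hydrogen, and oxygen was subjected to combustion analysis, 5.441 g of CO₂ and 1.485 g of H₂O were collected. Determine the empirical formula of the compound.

mol C = 5.441 g CO₂ ÷ 44.009 g/mol = 0.12363 mol
mol H = 2 × 1.485 g H₂O ÷ 18.015 g/mol = 0.16486 mol
mass O = 3.629 − (1.4850 + 0.16618) = 1.9779 g → mol O = 1.9779 ÷ 15.999 = 0.12362 mol
Divide by the smallest (0.12362 mol): C 1.000, H 1.334, O 1.000
Multiplying each by 3 gives whole numbers: C 3.00, H 4.00, O 3.00

C3H4O3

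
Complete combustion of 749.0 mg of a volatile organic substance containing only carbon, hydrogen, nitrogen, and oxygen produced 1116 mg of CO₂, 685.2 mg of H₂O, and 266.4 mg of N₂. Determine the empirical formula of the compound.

mol C = 1.116 g CO₂ ÷ 44.009 g/mol = 0.025358 mol
mol H = 2 × 0.6852 g H₂O ÷ 18.015 g/mol = 0.076070 mol
mol N = 2 × 0.2664 g N₂ ÷ 28.014 g/mol = 0.019019 mol
mass O = 0.7490 − (0.30458 + 0.076679 + 0.26640) = 0.10134 g → mol O = 0.10134 ÷ 15.999 = 0.0063342 mol
Divide by the smallest (0.0063342 mol): C 4.003, H 12.009, N 3.003, O 1.000

C4H12N3O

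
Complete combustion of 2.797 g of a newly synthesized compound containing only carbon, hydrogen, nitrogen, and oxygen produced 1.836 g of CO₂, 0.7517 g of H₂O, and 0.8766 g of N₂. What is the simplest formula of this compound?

C2H4N3O4

mol C = 1.836 g CO₂ ÷ 44.009 g/mol = 0.041719 mol
mol H = 2 × 0.7517 g H₂O ÷ 18.015 g/mol = 0.083453 mol
mol N = 2 × 0.8766 g N₂ ÷ 28.014 g/mol = 0.062583 mol
mass O = 2.797 − (0.50108 + 0.084120 + 0.87660) = 1.3352 g → mol O = 1.3352 ÷ 15.999 = 0.083455 mol
Divide by the smallest (0.041719 mol): C 1.000, H 2.000, N 1.500, O 2.000
Multiplying each by 2 gives whole numbers: C 2.00, H 4.00, N 3.00, O 4.00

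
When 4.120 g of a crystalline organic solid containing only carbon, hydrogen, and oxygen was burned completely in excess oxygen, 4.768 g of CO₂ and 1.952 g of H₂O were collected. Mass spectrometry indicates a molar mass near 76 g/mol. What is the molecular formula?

C2H4O3

mol C = 4.768 g CO₂ ÷ 44.009 g/mol = 0.10834 mol
mol H = 2 × 1.952 g H₂O ÷ 18.015 g/mol = 0.21671 mol
mass O = 4.120 − (1.3013 + 0.21844) = 2.6003 g → mol O = 2.6003 ÷ 15.999 = 0.16253 mol
Divide by the smallest (0.10834 mol): C 1.000, H 2.000, O 1.500
Multiplying each by 2 gives whole numbers: C 2.00, H 4.00, O 3.00
Empirical formula: C2H4O3
Empirical-formula mass = 76.05 g/mol; 76 ÷ 76.05 ≈ 1, so the molecular formula is C2H4O3.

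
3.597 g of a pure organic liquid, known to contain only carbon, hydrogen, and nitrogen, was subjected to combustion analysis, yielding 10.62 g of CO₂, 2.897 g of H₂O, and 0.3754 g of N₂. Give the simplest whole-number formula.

mol C = 10.62 g CO₂ ÷ 44.009 g/mol = 0.24131 mol
mol H = 2 × 2.897 g H₂O ÷ 18.015 g/mol = 0.32162 mol
mol N = 2 × 0.3754 g N₂ ÷ 28.014 g/mol = 0.026801 mol
Divide by the smallest (0.026801 mol): C 9.004, H 12.000, N 1.000

C9H12N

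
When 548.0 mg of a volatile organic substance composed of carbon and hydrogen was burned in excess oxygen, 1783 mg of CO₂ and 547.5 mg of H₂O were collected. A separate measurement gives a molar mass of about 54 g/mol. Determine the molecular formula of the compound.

C4H6

mol C = 1.783 g CO₂ ÷ 44.009 g/mol = 0.040514 mol
mol H = 2 × 0.5475 g H₂O ÷ 18.015 g/mol = 0.060783 mol
Divide by the smallest (0.040514 mol): C 1.000, H 1.500
Multiplying each by 2 gives whole numbers: C 2.00, H 3.00
Empirical formula: C2H3
Empirical-formula mass = 27.05 g/mol; 54 ÷ 27.05 ≈ 2, so the molecular formula is C4H6.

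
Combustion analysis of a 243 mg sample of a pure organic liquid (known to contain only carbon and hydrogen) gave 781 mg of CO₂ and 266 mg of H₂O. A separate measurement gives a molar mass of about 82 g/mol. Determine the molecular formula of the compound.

C6H10

mol C = 0.781 g CO₂ ÷ 44.009 g/mol = 0.01775 mol
mol H = 2 × 0.266 g H₂O ÷ 18.015 g/mol = 0.02953 mol
Divide by the smallest (0.01775 mol): C 1.000, H 1.664
Multiplying each by 3 gives whole numbers: C 3.00, H 4.99
Empirical formula: C3H5
Empirical-formula mass = 41.07 g/mol; 82 ÷ 41.07 ≈ 2, so the molecular formula is C6H10.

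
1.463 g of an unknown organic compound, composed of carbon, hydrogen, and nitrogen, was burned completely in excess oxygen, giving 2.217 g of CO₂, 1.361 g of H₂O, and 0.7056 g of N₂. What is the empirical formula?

CH3N

mol C = 2.217 g CO₂ ÷ 44.009 g/mol = 0.050376 mol
mol H = 2 × 1.361 g H₂O ÷ 18.015 g/mol = 0.15110 mol
mol N = 2 × 0.7056 g N₂ ÷ 28.014 g/mol = 0.050375 mol
Divide by the smallest (0.050375 mol): C 1.000, H 2.999, N 1.000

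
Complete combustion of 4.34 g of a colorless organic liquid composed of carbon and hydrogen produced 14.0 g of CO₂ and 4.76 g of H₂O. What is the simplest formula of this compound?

mol C = 14.0 g CO₂ ÷ 44.009 g/mol = 0.3181 mol
mol H = 2 × 4.76 g H₂O ÷ 18.015 g/mol = 0.5284 mol
Divide by the smallest (0.3181 mol): C 1.000, H 1.661
Multiplying each by 3 gives whole numbers: C 3.00, H 4.98

C3H5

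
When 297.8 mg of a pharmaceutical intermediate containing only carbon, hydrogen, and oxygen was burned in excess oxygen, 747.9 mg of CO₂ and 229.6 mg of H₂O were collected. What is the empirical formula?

C4H6O

mol C = 0.7479 g CO₂ ÷ 44.009 g/mol = 0.016994 mol
mol H = 2 × 0.2296 g H₂O ÷ 18.015 g/mol = 0.025490 mol
mass O = 0.2978 − (0.20412 + 0.025694) = 0.067988 g → mol O = 0.067988 ÷ 15.999 = 0.0042495 mol
Divide by the smallest (0.0042495 mol): C 3.999, H 5.998, O 1.000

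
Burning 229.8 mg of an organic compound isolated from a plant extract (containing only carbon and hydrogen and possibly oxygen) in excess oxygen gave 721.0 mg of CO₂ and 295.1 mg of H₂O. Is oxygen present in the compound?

mol C = 0.7210 g CO₂ ÷ 44.009 g/mol = 0.016383 mol
mol H = 2 × 0.2951 g H₂O ÷ 18.015 g/mol = 0.032762 mol
C and H together account for 0.22980 g — essentially the entire 0.2298 g sample — so the compound contains no oxygen.

no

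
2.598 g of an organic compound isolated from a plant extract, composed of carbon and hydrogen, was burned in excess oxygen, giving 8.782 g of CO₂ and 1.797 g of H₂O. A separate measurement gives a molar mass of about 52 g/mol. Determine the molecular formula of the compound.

C4H4

mol C = 8.782 g CO₂ ÷ 44.009 g/mol = 0.19955 mol
mol H = 2 × 1.797 g H₂O ÷ 18.015 g/mol = 0.19950 mol
Divide by the smallest (0.19950 mol): C 1.000, H 1.000
Empirical formula: CH
Empirical-formula mass = 13.02 g/mol; 52 ÷ 13.02 ≈ 4, so the molecular formula is C4H4.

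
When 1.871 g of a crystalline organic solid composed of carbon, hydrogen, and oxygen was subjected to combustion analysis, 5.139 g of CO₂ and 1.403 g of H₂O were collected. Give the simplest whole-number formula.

C6H8O

mol C = 5.139 g CO₂ ÷ 44.009 g/mol = 0.11677 mol
mol H = 2 × 1.403 g H₂O ÷ 18.015 g/mol = 0.15576 mol
mass O = 1.871 − (1.4025 + 0.15701) = 0.31145 g → mol O = 0.31145 ÷ 15.999 = 0.019467 mol
Divide by the smallest (0.019467 mol): C 5.998, H 8.001, O 1.000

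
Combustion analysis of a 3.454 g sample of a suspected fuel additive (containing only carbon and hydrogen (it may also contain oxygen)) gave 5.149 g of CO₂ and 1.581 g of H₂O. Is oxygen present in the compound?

yes

mol C = 5.149 g CO₂ ÷ 44.009 g/mol = 0.11700 mol
mol H = 2 × 1.581 g H₂O ÷ 18.015 g/mol = 0.17552 mol
C and H account for only 1.5822 g of the 3.454 g sample; the remaining 1.8718 g must be oxygen.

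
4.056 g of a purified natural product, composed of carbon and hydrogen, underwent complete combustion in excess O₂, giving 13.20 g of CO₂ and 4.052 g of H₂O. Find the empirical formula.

C2H3

mol C = 13.20 g CO₂ ÷ 44.009 g/mol = 0.29994 mol
mol H = 2 × 4.052 g H₂O ÷ 18.015 g/mol = 0.44985 mol
Divide by the smallest (0.29994 mol): C 1.000, H 1.500
Multiplying each by 2 gives whole numbers: C 2.00, H 3.00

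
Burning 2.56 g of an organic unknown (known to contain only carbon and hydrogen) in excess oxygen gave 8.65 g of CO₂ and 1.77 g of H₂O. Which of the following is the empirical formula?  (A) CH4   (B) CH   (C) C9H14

mol C = 8.65 g CO₂ ÷ 44.009 g/mol = 0.1966 mol
mol H = 2 × 1.77 g H₂O ÷ 18.015 g/mol = 0.1965 mol
Divide by the smallest (0.1965 mol): C 1.000, H 1.000

(B) CH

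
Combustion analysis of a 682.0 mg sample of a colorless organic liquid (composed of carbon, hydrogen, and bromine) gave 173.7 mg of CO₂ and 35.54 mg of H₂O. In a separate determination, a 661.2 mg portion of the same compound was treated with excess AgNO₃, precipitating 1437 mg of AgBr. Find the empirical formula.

CHBr2

mol C = 0.1737 g CO₂ ÷ 44.009 g/mol = 0.0039469 mol
mol H = 2 × 0.03554 g H₂O ÷ 18.015 g/mol = 0.0039456 mol
From the AgBr data: mol Br per gram of compound = (1.437 ÷ 187.772) ÷ 0.6612 = 0.011574 mol/g, so in the 0.6820 g combustion sample mol Br = 0.0078936 mol
Divide by the smallest (0.0039456 mol): C 1.000, H 1.000, Br 2.001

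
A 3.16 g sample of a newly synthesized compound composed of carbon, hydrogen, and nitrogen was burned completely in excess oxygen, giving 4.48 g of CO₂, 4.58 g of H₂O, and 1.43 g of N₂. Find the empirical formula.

mol C = 4.48 g CO₂ ÷ 44.009 g/mol = 0.1018 mol
mol H = 2 × 4.58 g H₂O ÷ 18.015 g/mol = 0.5085 mol
mol N = 2 × 1.43 g N₂ ÷ 28.014 g/mol = 0.1021 mol
Divide by the smallest (0.1018 mol): C 1.000, H 4.995, N 1.003

CH5N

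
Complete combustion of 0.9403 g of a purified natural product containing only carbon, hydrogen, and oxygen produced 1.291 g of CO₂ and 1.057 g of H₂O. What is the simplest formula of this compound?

CH4O

mol C = 1.291 g CO₂ ÷ 44.009 g/mol = 0.029335 mol
mol H = 2 × 1.057 g H₂O ÷ 18.015 g/mol = 0.11735 mol
mass O = 0.9403 − (0.35234 + 0.11829) = 0.46967 g → mol O = 0.46967 ÷ 15.999 = 0.029356 mol
Divide by the smallest (0.029335 mol): C 1.000, H 4.000, O 1.001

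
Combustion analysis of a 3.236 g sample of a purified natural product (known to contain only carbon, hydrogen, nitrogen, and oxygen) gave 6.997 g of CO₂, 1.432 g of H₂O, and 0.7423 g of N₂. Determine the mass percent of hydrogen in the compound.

mol C = 6.997 g CO₂ ÷ 44.009 g/mol = 0.15899 mol
mol H = 2 × 1.432 g H₂O ÷ 18.015 g/mol = 0.15898 mol
mol N = 2 × 0.7423 g N₂ ÷ 28.014 g/mol = 0.052995 mol
mass O = 3.236 − (1.9096 + 0.16025 + 0.74230) = 0.42382 g → mol O = 0.42382 ÷ 15.999 = 0.026490 mol
mass % H = 0.16025 g ÷ 3.236 g × 100%

4.95%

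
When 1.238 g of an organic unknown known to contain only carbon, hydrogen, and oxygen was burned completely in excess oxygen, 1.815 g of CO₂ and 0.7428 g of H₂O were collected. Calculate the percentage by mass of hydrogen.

6.71%

mol C = 1.815 g CO₂ ÷ 44.009 g/mol = 0.041242 mol
mol H = 2 × 0.7428 g H₂O ÷ 18.015 g/mol = 0.082465 mol
mass O = 1.238 − (0.49535 + 0.083124) = 0.65952 g → mol O = 0.65952 ÷ 15.999 = 0.041223 mol
mass % H = 0.083124 g ÷ 1.238 g × 100%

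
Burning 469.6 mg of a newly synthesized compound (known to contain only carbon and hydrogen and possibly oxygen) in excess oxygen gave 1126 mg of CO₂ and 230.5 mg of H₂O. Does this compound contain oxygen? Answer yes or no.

mol C = 1.126 g CO₂ ÷ 44.009 g/mol = 0.025586 mol
mol H = 2 × 0.2305 g H₂O ÷ 18.015 g/mol = 0.025590 mol
C and H account for only 0.33310 g of the 0.4696 g sample; the remaining 0.13650 g must be oxygen.

yes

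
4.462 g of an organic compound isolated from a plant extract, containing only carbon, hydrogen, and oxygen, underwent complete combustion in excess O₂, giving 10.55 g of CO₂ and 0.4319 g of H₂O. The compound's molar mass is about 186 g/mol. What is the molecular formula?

mol C = 10.55 g CO₂ ÷ 44.009 g/mol = 0.23972 mol
mol H = 2 × 0.4319 g H₂O ÷ 18.015 g/mol = 0.047949 mol
mass O = 4.462 − (2.8793 + 0.048333) = 1.5343 g → mol O = 1.5343 ÷ 15.999 = 0.095903 mol
Divide by the smallest (0.047949 mol): C 5.000, H 1.000, O 2.000
Empirical formula: C5HO2
Empirical-formula mass = 93.06 g/mol; 186 ÷ 93.06 ≈ 2, so the molecular formula is C10H2O4.

C10H2O4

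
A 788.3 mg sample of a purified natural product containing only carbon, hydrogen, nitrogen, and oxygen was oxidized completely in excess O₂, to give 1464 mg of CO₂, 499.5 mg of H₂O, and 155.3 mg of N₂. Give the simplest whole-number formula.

C3H5NO

mol C = 1.464 g CO₂ ÷ 44.009 g/mol = 0.033266 mol
mol H = 2 × 0.4995 g H₂O ÷ 18.015 g/mol = 0.055454 mol
mol N = 2 × 0.1553 g N₂ ÷ 28.014 g/mol = 0.011087 mol
mass O = 0.7883 − (0.39956 + 0.055897 + 0.15530) = 0.17755 g → mol O = 0.17755 ÷ 15.999 = 0.011097 mol
Divide by the smallest (0.011087 mol): C 3.000, H 5.002, N 1.000, O 1.001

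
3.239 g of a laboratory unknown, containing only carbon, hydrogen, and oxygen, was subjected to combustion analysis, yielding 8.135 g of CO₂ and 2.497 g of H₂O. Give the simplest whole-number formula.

mol C = 8.135 g CO₂ ÷ 44.009 g/mol = 0.18485 mol
mol H = 2 × 2.497 g H₂O ÷ 18.015 g/mol = 0.27721 mol
mass O = 3.239 − (2.2202 + 0.27943) = 0.73935 g → mol O = 0.73935 ÷ 15.999 = 0.046212 mol
Divide by the smallest (0.046212 mol): C 4.000, H 5.999, O 1.000

C4H6O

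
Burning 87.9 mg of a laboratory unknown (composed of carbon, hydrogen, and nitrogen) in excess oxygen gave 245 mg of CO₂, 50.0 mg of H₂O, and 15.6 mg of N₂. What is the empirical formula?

C5H5N

mol C = 0.245 g CO₂ ÷ 44.009 g/mol = 0.005567 mol
mol H = 2 × 0.0500 g H₂O ÷ 18.015 g/mol = 0.005551 mol
mol N = 2 × 0.0156 g N₂ ÷ 28.014 g/mol = 0.001114 mol
Divide by the smallest (0.001114 mol): C 4.999, H 4.984, N 1.000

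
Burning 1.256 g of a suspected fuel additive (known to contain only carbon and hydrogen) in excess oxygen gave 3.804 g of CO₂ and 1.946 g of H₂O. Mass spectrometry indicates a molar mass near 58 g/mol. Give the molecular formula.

mol C = 3.804 g CO₂ ÷ 44.009 g/mol = 0.086437 mol
mol H = 2 × 1.946 g H₂O ÷ 18.015 g/mol = 0.21604 mol
Divide by the smallest (0.086437 mol): C 1.000, H 2.499
Multiplying each by 2 gives whole numbers: C 2.00, H 5.00
Empirical formula: C2H5
Empirical-formula mass = 29.06 g/mol; 58 ÷ 29.06 ≈ 2, so the molecular formula is C4H10.

C4H10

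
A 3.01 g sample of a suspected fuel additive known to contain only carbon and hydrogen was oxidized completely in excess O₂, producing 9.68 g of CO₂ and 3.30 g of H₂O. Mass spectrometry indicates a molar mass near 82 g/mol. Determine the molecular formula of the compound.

mol C = 9.68 g CO₂ ÷ 44.009 g/mol = 0.2200 mol
mol H = 2 × 3.30 g H₂O ÷ 18.015 g/mol = 0.3664 mol
Divide by the smallest (0.2200 mol): C 1.000, H 1.666
Multiplying each by 3 gives whole numbers: C 3.00, H 5.00
Empirical formula: C3H5
Empirical-formula mass = 41.07 g/mol; 82 ÷ 41.07 ≈ 2, so the molecular formula is C6H10.

C6H10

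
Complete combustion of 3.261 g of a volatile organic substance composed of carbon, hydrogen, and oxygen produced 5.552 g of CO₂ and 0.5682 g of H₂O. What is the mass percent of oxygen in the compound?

51.58%

mol C = 5.552 g CO₂ ÷ 44.009 g/mol = 0.12616 mol
mol H = 2 × 0.5682 g H₂O ÷ 18.015 g/mol = 0.063081 mol
mass O = 3.261 − (1.5153 + 0.063585) = 1.6822 g → mol O = 1.6822 ÷ 15.999 = 0.10514 mol
mass % O = 1.6822 g ÷ 3.261 g × 100%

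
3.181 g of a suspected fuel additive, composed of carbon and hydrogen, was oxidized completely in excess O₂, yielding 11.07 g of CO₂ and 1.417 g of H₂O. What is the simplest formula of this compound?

mol C = 11.07 g CO₂ ÷ 44.009 g/mol = 0.25154 mol
mol H = 2 × 1.417 g H₂O ÷ 18.015 g/mol = 0.15731 mol
Divide by the smallest (0.15731 mol): C 1.599, H 1.000
Multiplying each by 5 gives whole numbers: C 7.99, H 5.00

C8H5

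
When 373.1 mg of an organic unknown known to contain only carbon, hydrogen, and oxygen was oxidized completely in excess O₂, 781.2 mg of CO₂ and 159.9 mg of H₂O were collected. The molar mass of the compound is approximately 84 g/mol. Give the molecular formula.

C4H4O2

mol C = 0.7812 g CO₂ ÷ 44.009 g/mol = 0.017751 mol
mol H = 2 × 0.1599 g H₂O ÷ 18.015 g/mol = 0.017752 mol
mass O = 0.3731 − (0.21321 + 0.017894) = 0.14200 g → mol O = 0.14200 ÷ 15.999 = 0.0088755 mol
Divide by the smallest (0.0088755 mol): C 2.000, H 2.000, O 1.000
Empirical formula: C2H2O
Empirical-formula mass = 42.04 g/mol; 84 ÷ 42.04 ≈ 2, so the molecular formula is C4H4O2.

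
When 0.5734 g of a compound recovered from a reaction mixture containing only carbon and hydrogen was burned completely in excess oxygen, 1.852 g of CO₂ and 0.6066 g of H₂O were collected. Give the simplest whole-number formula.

mol C = 1.852 g CO₂ ÷ 44.009 g/mol = 0.042082 mol
mol H = 2 × 0.6066 g H₂O ÷ 18.015 g/mol = 0.067344 mol
Divide by the smallest (0.042082 mol): C 1.000, H 1.600
Multiplying each by 5 gives whole numbers: C 5.00, H 8.00

C5H8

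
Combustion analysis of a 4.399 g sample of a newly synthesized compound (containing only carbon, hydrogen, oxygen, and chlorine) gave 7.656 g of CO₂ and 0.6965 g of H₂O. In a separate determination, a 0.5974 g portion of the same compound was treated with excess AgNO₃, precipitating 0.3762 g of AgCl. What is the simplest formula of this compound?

mol C = 7.656 g CO₂ ÷ 44.009 g/mol = 0.17396 mol
mol H = 2 × 0.6965 g H₂O ÷ 18.015 g/mol = 0.077324 mol
From the AgCl data: mol Cl per gram of compound = (0.3762 ÷ 143.318) ÷ 0.5974 = 0.0043939 mol/g, so in the 4.399 g combustion sample mol Cl = 0.019329 mol
mass O = 4.399 − (2.0895 + 0.077943 + 0.68521) = 1.5464 g → mol O = 1.5464 ÷ 15.999 = 0.096654 mol
Divide by the smallest (0.019329 mol): C 9.000, H 4.000, Cl 1.000, O 5.000

C9H4ClO5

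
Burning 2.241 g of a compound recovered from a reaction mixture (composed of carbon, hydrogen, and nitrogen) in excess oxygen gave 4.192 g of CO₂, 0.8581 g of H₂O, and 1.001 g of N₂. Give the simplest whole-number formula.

mol C = 4.192 g CO₂ ÷ 44.009 g/mol = 0.095253 mol
mol H = 2 × 0.8581 g H₂O ÷ 18.015 g/mol = 0.095265 mol
mol N = 2 × 1.001 g N₂ ÷ 28.014 g/mol = 0.071464 mol
Divide by the smallest (0.071464 mol): C 1.333, H 1.333, N 1.000
Multiplying each by 3 gives whole numbers: C 4.00, H 4.00, N 3.00

C4H4N3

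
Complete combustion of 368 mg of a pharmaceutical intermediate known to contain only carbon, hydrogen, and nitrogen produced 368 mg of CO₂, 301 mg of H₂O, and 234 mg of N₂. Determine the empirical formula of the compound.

mol C = 0.368 g CO₂ ÷ 44.009 g/mol = 0.008362 mol
mol H = 2 × 0.301 g H₂O ÷ 18.015 g/mol = 0.03342 mol
mol N = 2 × 0.234 g N₂ ÷ 28.014 g/mol = 0.01671 mol
Divide by the smallest (0.008362 mol): C 1.000, H 3.996, N 1.998

CH4N2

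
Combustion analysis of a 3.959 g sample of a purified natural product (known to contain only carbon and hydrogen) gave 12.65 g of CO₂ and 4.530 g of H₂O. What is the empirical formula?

mol C = 12.65 g CO₂ ÷ 44.009 g/mol = 0.28744 mol
mol H = 2 × 4.530 g H₂O ÷ 18.015 g/mol = 0.50291 mol
Divide by the smallest (0.28744 mol): C 1.000, H 1.750
Multiplying each by 4 gives whole numbers: C 4.00, H 7.00

C4H7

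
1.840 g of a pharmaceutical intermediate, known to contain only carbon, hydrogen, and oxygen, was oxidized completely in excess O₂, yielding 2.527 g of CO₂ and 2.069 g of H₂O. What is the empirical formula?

mol C = 2.527 g CO₂ ÷ 44.009 g/mol = 0.057420 mol
mol H = 2 × 2.069 g H₂O ÷ 18.015 g/mol = 0.22970 mol
mass O = 1.840 − (0.68967 + 0.23154) = 0.91879 g → mol O = 0.91879 ÷ 15.999 = 0.057428 mol
Divide by the smallest (0.057420 mol): C 1.000, H 4.000, O 1.000

CH4O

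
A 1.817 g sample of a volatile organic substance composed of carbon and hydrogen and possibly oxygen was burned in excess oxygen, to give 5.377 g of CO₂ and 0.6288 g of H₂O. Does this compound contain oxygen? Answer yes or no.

mol C = 5.377 g CO₂ ÷ 44.009 g/mol = 0.12218 mol
mol H = 2 × 0.6288 g H₂O ÷ 18.015 g/mol = 0.069808 mol
C and H account for only 1.5379 g of the 1.817 g sample; the remaining 0.27913 g must be oxygen.

yes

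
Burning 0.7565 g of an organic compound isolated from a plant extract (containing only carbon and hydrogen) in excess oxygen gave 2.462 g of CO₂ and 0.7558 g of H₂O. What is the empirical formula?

mol C = 2.462 g CO₂ ÷ 44.009 g/mol = 0.055943 mol
mol H = 2 × 0.7558 g H₂O ÷ 18.015 g/mol = 0.083908 mol
Divide by the smallest (0.055943 mol): C 1.000, H 1.500
Multiplying each by 2 gives whole numbers: C 2.00, H 3.00

C2H3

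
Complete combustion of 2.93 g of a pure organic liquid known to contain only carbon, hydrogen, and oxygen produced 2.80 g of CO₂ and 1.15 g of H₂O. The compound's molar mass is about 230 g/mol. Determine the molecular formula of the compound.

C5H10O10

mol C = 2.80 g CO₂ ÷ 44.009 g/mol = 0.06362 mol
mol H = 2 × 1.15 g H₂O ÷ 18.015 g/mol = 0.1277 mol
mass O = 2.93 − (0.7642 + 0.1287) = 2.037 g → mol O = 2.037 ÷ 15.999 = 0.1273 mol
Divide by the smallest (0.06362 mol): C 1.000, H 2.007, O 2.001
Empirical formula: CH2O2
Empirical-formula mass = 46.02 g/mol; 230 ÷ 46.02 ≈ 5, so the molecular formula is C5H10O10.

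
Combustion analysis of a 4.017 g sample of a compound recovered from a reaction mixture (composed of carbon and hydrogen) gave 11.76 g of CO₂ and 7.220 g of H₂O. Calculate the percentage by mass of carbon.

mol C = 11.76 g CO₂ ÷ 44.009 g/mol = 0.26722 mol
mol H = 2 × 7.220 g H₂O ÷ 18.015 g/mol = 0.80155 mol
mass % C = 3.2096 g ÷ 4.017 g × 100%

79.90%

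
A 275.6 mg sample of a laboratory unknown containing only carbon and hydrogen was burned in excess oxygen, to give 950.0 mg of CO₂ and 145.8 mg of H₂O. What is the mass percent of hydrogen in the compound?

mol C = 0.9500 g CO₂ ÷ 44.009 g/mol = 0.021586 mol
mol H = 2 × 0.1458 g H₂O ÷ 18.015 g/mol = 0.016187 mol
mass % H = 0.016316 g ÷ 0.2756 g × 100%

5.92%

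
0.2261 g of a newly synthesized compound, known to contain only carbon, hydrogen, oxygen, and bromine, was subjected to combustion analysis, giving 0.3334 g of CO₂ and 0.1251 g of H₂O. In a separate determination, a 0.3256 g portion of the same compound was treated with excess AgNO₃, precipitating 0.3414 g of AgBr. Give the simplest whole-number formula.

C6H11BrO

mol C = 0.3334 g CO₂ ÷ 44.009 g/mol = 0.0075757 mol
mol H = 2 × 0.1251 g H₂O ÷ 18.015 g/mol = 0.013888 mol
From the AgBr data: mol Br per gram of compound = (0.3414 ÷ 187.772) ÷ 0.3256 = 0.0055840 mol/g, so in the 0.2261 g combustion sample mol Br = 0.0012626 mol
mass O = 0.2261 − (0.090992 + 0.014000 + 0.10088) = 0.020226 g → mol O = 0.020226 ÷ 15.999 = 0.0012642 mol
Divide by the smallest (0.0012626 mol): C 6.000, H 11.000, Br 1.000, O 1.001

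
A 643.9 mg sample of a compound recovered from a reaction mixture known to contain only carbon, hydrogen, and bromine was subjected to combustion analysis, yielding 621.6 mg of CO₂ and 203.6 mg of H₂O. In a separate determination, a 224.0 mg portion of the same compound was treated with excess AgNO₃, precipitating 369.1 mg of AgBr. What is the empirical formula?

mol C = 0.6216 g CO₂ ÷ 44.009 g/mol = 0.014124 mol
mol H = 2 × 0.2036 g H₂O ÷ 18.015 g/mol = 0.022603 mol
From the AgBr data: mol Br per gram of compound = (0.3691 ÷ 187.772) ÷ 0.2240 = 0.0087754 mol/g, so in the 0.6439 g combustion sample mol Br = 0.0056505 mol
Divide by the smallest (0.0056505 mol): C 2.500, H 4.000, Br 1.000
Multiplying each by 2 gives whole numbers: C 5.00, H 8.00, Br 2.00

C5H8Br2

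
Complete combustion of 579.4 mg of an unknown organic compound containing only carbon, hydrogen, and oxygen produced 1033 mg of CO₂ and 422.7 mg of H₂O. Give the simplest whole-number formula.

mol C = 1.033 g CO₂ ÷ 44.009 g/mol = 0.023472 mol
mol H = 2 × 0.4227 g H₂O ÷ 18.015 g/mol = 0.046928 mol
mass O = 0.5794 − (0.28193 + 0.047303) = 0.25017 g → mol O = 0.25017 ÷ 15.999 = 0.015637 mol
Divide by the smallest (0.015637 mol): C 1.501, H 3.001, O 1.000
Multiplying each by 2 gives whole numbers: C 3.00, H 6.00, O 2.00

C3H6O2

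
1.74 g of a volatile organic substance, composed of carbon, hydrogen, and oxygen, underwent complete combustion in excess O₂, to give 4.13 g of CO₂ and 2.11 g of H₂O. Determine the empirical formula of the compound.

mol C = 4.13 g CO₂ ÷ 44.009 g/mol = 0.09384 mol
mol H = 2 × 2.11 g H₂O ÷ 18.015 g/mol = 0.2342 mol
mass O = 1.74 − (1.127 + 0.2361) = 0.3767 g → mol O = 0.3767 ÷ 15.999 = 0.02355 mol
Divide by the smallest (0.02355 mol): C 3.986, H 9.949, O 1.000

C4H10O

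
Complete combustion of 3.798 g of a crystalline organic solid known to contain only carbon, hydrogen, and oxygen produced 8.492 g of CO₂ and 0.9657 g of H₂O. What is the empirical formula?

mol C = 8.492 g CO₂ ÷ 44.009 g/mol = 0.19296 mol
mol H = 2 × 0.9657 g H₂O ÷ 18.015 g/mol = 0.10721 mol
mass O = 3.798 − (2.3176 + 0.10807) = 1.3723 g → mol O = 1.3723 ÷ 15.999 = 0.085773 mol
Divide by the smallest (0.085773 mol): C 2.250, H 1.250, O 1.000
Multiplying each by 4 gives whole numbers: C 9.00, H 5.00, O 4.00

C9H5O4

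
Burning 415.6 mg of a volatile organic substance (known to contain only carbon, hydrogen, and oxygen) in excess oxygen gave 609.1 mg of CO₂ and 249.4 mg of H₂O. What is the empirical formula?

mol C = 0.6091 g CO₂ ÷ 44.009 g/mol = 0.013840 mol
mol H = 2 × 0.2494 g H₂O ÷ 18.015 g/mol = 0.027688 mol
mass O = 0.4156 − (0.16624 + 0.027910) = 0.22145 g → mol O = 0.22145 ÷ 15.999 = 0.013842 mol
Divide by the smallest (0.013840 mol): C 1.000, H 2.001, O 1.000

CH2O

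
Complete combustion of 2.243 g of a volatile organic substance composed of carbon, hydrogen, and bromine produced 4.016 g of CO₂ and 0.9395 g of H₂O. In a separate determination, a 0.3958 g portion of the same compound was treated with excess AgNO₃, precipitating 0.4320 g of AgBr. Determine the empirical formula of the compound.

mol C = 4.016 g CO₂ ÷ 44.009 g/mol = 0.091254 mol
mol H = 2 × 0.9395 g H₂O ÷ 18.015 g/mol = 0.10430 mol
From the AgBr data: mol Br per gram of compound = (0.4320 ÷ 187.772) ÷ 0.3958 = 0.0058127 mol/g, so in the 2.243 g combustion sample mol Br = 0.013038 mol
Divide by the smallest (0.013038 mol): C 6.999, H 8.000, Br 1.000

C7H8Br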